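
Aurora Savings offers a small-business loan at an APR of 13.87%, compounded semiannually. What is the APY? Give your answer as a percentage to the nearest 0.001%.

EAR = (1 + 0.1387/2)^2 − 1.
= 1.143509 − 1 = 14.351%.

14.351%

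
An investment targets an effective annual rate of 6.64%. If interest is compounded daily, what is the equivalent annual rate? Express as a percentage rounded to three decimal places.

6.429%

(1 + r/365)^365 − 1 = 0.0664, so 1 + r/365 = 1.0664^(1/365).
r/365 = 0.000176, so r = 0.064294 = 6.429%.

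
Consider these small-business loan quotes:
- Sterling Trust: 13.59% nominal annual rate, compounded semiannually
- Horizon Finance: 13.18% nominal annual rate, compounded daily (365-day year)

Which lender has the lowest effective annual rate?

Sterling Trust: (1 + 0.1359/2)^2 − 1 = 14.052%
Horizon Finance: (1 + 0.1318/365)^365 − 1 = 14.085%
The lowest effective annual rate is Sterling Trust at 14.052%.

Sterling Trust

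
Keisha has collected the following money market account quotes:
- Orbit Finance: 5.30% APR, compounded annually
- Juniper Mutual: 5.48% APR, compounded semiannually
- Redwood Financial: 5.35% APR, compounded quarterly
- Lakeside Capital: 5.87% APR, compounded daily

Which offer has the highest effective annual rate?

Lakeside Capital

Orbit Finance: compounded annually, EAR = 5.300%
Juniper Mutual: (1 + 0.0548/2)^2 − 1 = 5.555%
Redwood Financial: (1 + 0.0535/4)^4 − 1 = 5.458%
Lakeside Capital: (1 + 0.0587/365)^365 − 1 = 6.045%
The highest effective annual rate is Lakeside Capital at 6.045%.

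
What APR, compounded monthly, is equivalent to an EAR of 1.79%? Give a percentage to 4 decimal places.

(1 + r/12)^12 − 1 = 0.0179, so 1 + r/12 = 1.0179^(1/12).
r/12 = 0.001480, so r = 0.017755 = 1.7755%.

1.7755%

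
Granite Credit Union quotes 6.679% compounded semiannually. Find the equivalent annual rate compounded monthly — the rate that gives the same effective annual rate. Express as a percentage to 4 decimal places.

EAR = (1 + 0.06679/2)^2 − 1 = 0.067905.
Solve (1 + r/12)^12 = 1.067905: r/12 = 1.067905^(1/12) − 1 = 0.005490, so r = 0.065879 = 6.5879%.

6.5879%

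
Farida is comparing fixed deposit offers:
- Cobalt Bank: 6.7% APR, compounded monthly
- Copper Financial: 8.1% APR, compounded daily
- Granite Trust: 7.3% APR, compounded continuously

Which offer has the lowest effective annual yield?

Cobalt Bank

Cobalt Bank: (1 + 0.067/12)^12 − 1 = 6.910%
Copper Financial: (1 + 0.081/365)^365 − 1 = 8.436%
Granite Trust: e^0.073 − 1 = 7.573%
The lowest effective annual rate is Cobalt Bank at 6.910%.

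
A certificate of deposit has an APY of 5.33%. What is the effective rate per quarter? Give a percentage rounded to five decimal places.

The per-quarter rate i satisfies (1 + i)^4 = 1 + 0.0533.
i = 1.0533^(1/4) − 1 = 0.0130667 = 1.30667%.

1.30667%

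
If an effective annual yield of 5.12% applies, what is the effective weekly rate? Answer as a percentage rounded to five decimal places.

0.09607%

The per-week rate i satisfies (1 + i)^52 = 1 + 0.0512.
i = 1.0512^(1/52) − 1 = 0.0009607 = 0.09607%.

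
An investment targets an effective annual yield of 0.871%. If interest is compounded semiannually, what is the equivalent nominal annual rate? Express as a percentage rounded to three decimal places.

(1 + r/2)^2 − 1 = 0.00871, so 1 + r/2 = 1.00871^(1/2).
r/2 = 0.004346, so r = 0.008691 = 0.869%.

0.869%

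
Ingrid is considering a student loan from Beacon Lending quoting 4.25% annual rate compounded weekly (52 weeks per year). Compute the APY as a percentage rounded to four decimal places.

4.3398%

EAR = (1 + 0.0425/52)^52 − 1.
= (1 + 0.000817)^52 − 1 = 1.043398 − 1 = 4.3398%.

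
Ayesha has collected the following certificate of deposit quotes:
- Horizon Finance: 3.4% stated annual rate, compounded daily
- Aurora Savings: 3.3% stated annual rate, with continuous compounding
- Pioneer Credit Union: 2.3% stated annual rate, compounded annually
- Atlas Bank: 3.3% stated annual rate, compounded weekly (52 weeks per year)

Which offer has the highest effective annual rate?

Horizon Finance: (1 + 0.034/365)^365 − 1 = 3.458%
Aurora Savings: e^0.033 − 1 = 3.355%
Pioneer Credit Union: compounded annually, EAR = 2.300%
Atlas Bank: (1 + 0.033/52)^52 − 1 = 3.354%
The highest effective annual rate is Horizon Finance at 3.458%.

Horizon Finance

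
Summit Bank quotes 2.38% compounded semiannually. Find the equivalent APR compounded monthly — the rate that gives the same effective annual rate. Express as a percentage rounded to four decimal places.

EAR = (1 + 0.0238/2)^2 − 1 = 0.023942.
Solve (1 + r/12)^12 = 1.023942: r/12 = 1.023942^(1/12) − 1 = 0.001974, so r = 0.023683 = 2.3683%.

2.3683%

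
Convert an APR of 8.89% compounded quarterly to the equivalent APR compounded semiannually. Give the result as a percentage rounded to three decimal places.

EAR = (1 + 0.0889/4)^4 − 1 = 0.091908.
Solve (1 + r/2)^2 = 1.091908: r/2 = 1.091908^(1/2) − 1 = 0.044944, so r = 0.089888 = 8.989%.

8.989%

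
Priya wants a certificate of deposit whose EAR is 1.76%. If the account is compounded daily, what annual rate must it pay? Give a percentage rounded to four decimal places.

(1 + r/365)^365 − 1 = 0.0176, so 1 + r/365 = 1.0176^(1/365).
r/365 = 0.000048, so r = 0.017447 = 1.7447%.

1.7447%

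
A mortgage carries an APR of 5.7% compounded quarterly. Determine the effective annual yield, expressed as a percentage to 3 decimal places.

5.823%

EAR = (1 + 0.057/4)^4 − 1.
= (1 + 0.014250)^4 − 1 = 1.058230 − 1 = 5.823%.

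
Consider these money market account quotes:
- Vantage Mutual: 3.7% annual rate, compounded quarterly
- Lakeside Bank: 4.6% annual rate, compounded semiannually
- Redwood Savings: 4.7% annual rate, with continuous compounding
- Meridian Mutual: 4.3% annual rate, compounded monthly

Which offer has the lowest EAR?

Vantage Mutual

Vantage Mutual: (1 + 0.037/4)^4 − 1 = 3.752%
Lakeside Bank: (1 + 0.046/2)^2 − 1 = 4.653%
Redwood Savings: e^0.047 − 1 = 4.812%
Meridian Mutual: (1 + 0.043/12)^12 − 1 = 4.386%
The lowest effective annual rate is Vantage Mutual at 3.752%.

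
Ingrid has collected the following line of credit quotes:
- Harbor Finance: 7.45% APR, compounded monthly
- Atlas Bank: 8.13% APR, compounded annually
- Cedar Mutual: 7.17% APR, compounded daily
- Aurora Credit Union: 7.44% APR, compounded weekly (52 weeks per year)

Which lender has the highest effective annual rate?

Atlas Bank

Harbor Finance: (1 + 0.0745/12)^12 − 1 = 7.710%
Atlas Bank: compounded annually, EAR = 8.130%
Cedar Mutual: (1 + 0.0717/365)^365 − 1 = 7.433%
Aurora Credit Union: (1 + 0.0744/52)^52 − 1 = 7.718%
The highest effective annual rate is Atlas Bank at 8.130%.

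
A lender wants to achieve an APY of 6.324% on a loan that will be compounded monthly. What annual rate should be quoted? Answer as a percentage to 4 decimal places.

6.1478%

(1 + r/12)^12 − 1 = 0.06324, so 1 + r/12 = 1.06324^(1/12).
r/12 = 0.005123, so r = 0.061478 = 6.1478%.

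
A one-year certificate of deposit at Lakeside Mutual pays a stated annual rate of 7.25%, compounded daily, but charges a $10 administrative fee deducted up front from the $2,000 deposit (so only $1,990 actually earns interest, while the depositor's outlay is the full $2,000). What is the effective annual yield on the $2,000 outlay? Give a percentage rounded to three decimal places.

Value after one year: 1,990 × (1 + 0.0725/365)^365 = 1,990 × 1.075185 = $2,139.62.
Effective yield on the $2,000 outlay: 2,139.62 / 2,000 − 1 = 0.069809 = 6.981%.

6.981%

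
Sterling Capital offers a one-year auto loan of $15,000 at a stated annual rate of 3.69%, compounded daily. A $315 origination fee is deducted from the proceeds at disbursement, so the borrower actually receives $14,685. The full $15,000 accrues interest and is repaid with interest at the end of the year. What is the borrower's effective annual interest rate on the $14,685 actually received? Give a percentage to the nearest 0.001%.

5.984%

Amount owed after one year: 15,000 × (1 + 0.0369/365)^365 = 15,000 × 1.037587 = $15,563.81.
Effective rate on net proceeds: 15,563.81 / 14,685 − 1 = 0.059844 = 5.984%.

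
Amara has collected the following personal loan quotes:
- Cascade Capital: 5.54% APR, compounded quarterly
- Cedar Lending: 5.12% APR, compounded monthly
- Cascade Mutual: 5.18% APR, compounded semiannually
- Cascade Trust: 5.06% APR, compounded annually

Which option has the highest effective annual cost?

Cascade Capital: (1 + 0.0554/4)^4 − 1 = 5.656%
Cedar Lending: (1 + 0.0512/12)^12 − 1 = 5.242%
Cascade Mutual: (1 + 0.0518/2)^2 − 1 = 5.247%
Cascade Trust: compounded annually, EAR = 5.060%
The highest effective annual rate is Cascade Capital at 5.656%.

Cascade Capital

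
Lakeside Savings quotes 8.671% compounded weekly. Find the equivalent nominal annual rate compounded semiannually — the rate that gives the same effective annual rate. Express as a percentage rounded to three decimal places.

8.854%

EAR = (1 + 0.08671/52)^52 − 1 = 0.090502.
Solve (1 + r/2)^2 = 1.090502: r/2 = 1.090502^(1/2) − 1 = 0.044271, so r = 0.088542 = 8.854%.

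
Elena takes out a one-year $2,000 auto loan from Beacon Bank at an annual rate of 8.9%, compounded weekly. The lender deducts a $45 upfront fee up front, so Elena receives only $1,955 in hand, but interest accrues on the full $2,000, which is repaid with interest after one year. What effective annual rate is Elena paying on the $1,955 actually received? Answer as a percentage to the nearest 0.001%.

11.816%

Amount owed after one year: 2,000 × (1 + 0.089/52)^52 = 2,000 × 1.092998 = $2,186.00.
Effective rate on net proceeds: 2,186.00 / 1,955 − 1 = 0.118156 = 11.816%.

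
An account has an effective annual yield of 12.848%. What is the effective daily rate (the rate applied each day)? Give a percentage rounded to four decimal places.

0.0331%

The per-day rate i satisfies (1 + i)^365 = 1 + 0.12848.
i = 1.12848^(1/365) − 1 = 0.0003312 = 0.0331%.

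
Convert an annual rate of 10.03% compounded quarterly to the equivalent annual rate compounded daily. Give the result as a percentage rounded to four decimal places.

EAR = (1 + 0.1003/4)^4 − 1 = 0.104136.
Solve (1 + r/365)^365 = 1.104136: r/365 = 1.104136^(1/365) − 1 = 0.000271, so r = 0.099077 = 9.9077%.

9.9077%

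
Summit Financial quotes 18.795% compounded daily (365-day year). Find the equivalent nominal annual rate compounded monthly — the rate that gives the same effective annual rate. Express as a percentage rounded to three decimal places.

18.938%

EAR = (1 + 0.18795/365)^365 − 1 = 0.206715.
Solve (1 + r/12)^12 = 1.206715: r/12 = 1.206715^(1/12) − 1 = 0.015782, so r = 0.189380 = 18.938%.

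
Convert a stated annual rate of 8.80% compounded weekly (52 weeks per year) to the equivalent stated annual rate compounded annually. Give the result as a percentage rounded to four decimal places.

EAR = (1 + 0.0880/52)^52 − 1 = 0.091907.
Compounded annually, the equivalent nominal rate is the EAR itself: 9.1907%.

9.1907%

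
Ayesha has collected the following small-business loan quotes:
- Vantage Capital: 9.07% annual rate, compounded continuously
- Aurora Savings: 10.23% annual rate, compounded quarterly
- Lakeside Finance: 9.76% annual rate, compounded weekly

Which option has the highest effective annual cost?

Aurora Savings

Vantage Capital: e^0.0907 − 1 = 9.494%
Aurora Savings: (1 + 0.1023/4)^4 − 1 = 10.629%
Lakeside Finance: (1 + 0.0976/52)^52 − 1 = 10.242%
The highest effective annual rate is Aurora Savings at 10.629%.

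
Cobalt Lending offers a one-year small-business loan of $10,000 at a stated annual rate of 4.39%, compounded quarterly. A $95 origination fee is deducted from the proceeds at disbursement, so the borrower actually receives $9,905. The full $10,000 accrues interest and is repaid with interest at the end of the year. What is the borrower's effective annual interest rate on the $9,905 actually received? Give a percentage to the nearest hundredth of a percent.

5.46%

Amount owed after one year: 10,000 × (1 + 0.0439/4)^4 = 10,000 × 1.044628 = $10,446.28.
Effective rate on net proceeds: 10,446.28 / 9,905 − 1 = 0.054647 = 5.46%.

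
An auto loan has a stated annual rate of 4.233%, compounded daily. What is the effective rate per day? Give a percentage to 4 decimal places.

0.0116%

With a nominal annual rate compounded daily, the periodic rate is the nominal rate divided by 365.
i = 0.04233 / 365 = 0.0001160 = 0.0116%.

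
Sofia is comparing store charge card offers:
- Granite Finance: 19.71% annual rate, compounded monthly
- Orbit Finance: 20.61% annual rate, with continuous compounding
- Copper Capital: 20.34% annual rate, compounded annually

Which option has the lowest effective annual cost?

Granite Finance: (1 + 0.1971/12)^12 − 1 = 21.592%
Orbit Finance: e^0.2061 − 1 = 22.888%
Copper Capital: compounded annually, EAR = 20.340%
The lowest effective annual rate is Copper Capital at 20.340%.

Copper Capital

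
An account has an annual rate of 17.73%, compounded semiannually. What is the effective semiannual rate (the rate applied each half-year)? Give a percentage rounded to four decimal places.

With a nominal annual rate compounded semiannually, the periodic rate is the nominal rate divided by 2.
i = 0.1773 / 2 = 0.0886500 = 8.8650%.

8.8650%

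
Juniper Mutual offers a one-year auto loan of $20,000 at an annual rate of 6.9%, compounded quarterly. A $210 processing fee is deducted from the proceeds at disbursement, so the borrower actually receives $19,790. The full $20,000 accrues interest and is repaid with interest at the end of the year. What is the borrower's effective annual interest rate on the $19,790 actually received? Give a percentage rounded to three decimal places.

8.217%

Amount owed after one year: 20,000 × (1 + 0.069/4)^4 = 20,000 × 1.070806 = $21,416.12.
Effective rate on net proceeds: 21,416.12 / 19,790 − 1 = 0.082169 = 8.217%.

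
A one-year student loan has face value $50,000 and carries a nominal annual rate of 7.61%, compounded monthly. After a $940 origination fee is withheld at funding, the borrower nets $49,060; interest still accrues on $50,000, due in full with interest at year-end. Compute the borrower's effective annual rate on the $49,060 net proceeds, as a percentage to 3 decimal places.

9.948%

Amount owed after one year: 50,000 × (1 + 0.0761/12)^12 = 50,000 × 1.078811 = $53,940.56.
Effective rate on net proceeds: 53,940.56 / 49,060 − 1 = 0.099481 = 9.948%.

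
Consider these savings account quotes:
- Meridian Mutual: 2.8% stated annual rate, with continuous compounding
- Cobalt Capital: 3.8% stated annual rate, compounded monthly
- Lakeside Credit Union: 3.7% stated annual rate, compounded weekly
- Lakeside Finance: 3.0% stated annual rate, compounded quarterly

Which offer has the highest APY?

Meridian Mutual: e^0.028 − 1 = 2.840%
Cobalt Capital: (1 + 0.038/12)^12 − 1 = 3.867%
Lakeside Credit Union: (1 + 0.037/52)^52 − 1 = 3.768%
Lakeside Finance: (1 + 0.030/4)^4 − 1 = 3.034%
The highest effective annual rate is Cobalt Capital at 3.867%.

Cobalt Capital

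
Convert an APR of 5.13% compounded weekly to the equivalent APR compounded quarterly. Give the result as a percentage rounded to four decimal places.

5.1605%

EAR = (1 + 0.0513/52)^52 − 1 = 0.052612.
Solve (1 + r/4)^4 = 1.052612: r/4 = 1.052612^(1/4) − 1 = 0.012901, so r = 0.051605 = 5.1605%.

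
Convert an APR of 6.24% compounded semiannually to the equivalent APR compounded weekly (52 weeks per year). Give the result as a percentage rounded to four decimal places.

EAR = (1 + 0.0624/2)^2 − 1 = 0.063373.
Solve (1 + r/52)^52 = 1.063373: r/52 = 1.063373^(1/52) − 1 = 0.001182, so r = 0.061483 = 6.1483%.

6.1483%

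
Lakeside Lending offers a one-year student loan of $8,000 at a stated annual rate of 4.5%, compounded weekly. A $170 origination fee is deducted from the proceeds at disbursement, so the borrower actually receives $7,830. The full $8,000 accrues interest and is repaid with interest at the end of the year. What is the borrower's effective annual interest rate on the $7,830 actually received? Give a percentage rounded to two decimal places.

6.87%

Amount owed after one year: 8,000 × (1 + 0.045/52)^52 = 8,000 × 1.046008 = $8,368.06.
Effective rate on net proceeds: 8,368.06 / 7,830 − 1 = 0.068718 = 6.87%.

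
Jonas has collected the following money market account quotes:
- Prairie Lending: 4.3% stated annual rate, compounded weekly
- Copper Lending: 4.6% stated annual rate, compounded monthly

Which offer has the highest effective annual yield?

Copper Lending

Prairie Lending: (1 + 0.043/52)^52 − 1 = 4.392%
Copper Lending: (1 + 0.046/12)^12 − 1 = 4.698%
The highest effective annual rate is Copper Lending at 4.698%.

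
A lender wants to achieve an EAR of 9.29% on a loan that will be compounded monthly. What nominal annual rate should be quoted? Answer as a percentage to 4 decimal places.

8.9164%

(1 + r/12)^12 − 1 = 0.0929, so 1 + r/12 = 1.0929^(1/12).
r/12 = 0.007430, so r = 0.089164 = 8.9164%.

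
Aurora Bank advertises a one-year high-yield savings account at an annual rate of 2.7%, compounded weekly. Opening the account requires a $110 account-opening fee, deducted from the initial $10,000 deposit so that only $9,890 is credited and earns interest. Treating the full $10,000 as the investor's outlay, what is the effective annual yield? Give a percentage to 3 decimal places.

1.606%

Value after one year: 9,890 × (1 + 0.027/52)^52 = 9,890 × 1.027361 = $10,160.60.
Effective yield on the $10,000 outlay: 10,160.60 / 10,000 − 1 = 0.016060 = 1.606%.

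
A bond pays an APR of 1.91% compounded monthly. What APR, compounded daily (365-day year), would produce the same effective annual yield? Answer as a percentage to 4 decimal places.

1.9085%

EAR = (1 + 0.0191/12)^12 − 1 = 0.019268.
Solve (1 + r/365)^365 = 1.019268: r/365 = 1.019268^(1/365) − 1 = 0.000052, so r = 0.019085 = 1.9085%.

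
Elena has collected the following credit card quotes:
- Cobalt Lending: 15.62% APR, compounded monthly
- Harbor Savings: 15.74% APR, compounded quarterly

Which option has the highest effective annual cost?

Cobalt Lending: (1 + 0.1562/12)^12 − 1 = 16.788%
Harbor Savings: (1 + 0.1574/4)^4 − 1 = 16.694%
The highest effective annual rate is Cobalt Lending at 16.788%.

Cobalt Lending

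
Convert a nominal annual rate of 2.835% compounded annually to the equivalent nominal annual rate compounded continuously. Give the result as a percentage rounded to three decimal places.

2.796%

Compounded annually, EAR = nominal = 0.028350.
Equivalent continuous rate: r = ln(1 + 0.028350) = 0.027956 = 2.796%.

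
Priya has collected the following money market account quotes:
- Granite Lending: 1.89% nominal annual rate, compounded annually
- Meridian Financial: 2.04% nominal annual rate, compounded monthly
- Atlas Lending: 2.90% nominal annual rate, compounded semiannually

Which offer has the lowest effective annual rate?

Granite Lending: compounded annually, EAR = 1.890%
Meridian Financial: (1 + 0.0204/12)^12 − 1 = 2.059%
Atlas Lending: (1 + 0.0290/2)^2 − 1 = 2.921%
The lowest effective annual rate is Granite Lending at 1.890%.

Granite Lending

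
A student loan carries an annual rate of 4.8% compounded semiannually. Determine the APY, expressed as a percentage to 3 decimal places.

EAR = (1 + 0.048/2)^2 − 1.
= (1 + 0.024000)^2 − 1 = 1.048576 − 1 = 4.858%.

4.858%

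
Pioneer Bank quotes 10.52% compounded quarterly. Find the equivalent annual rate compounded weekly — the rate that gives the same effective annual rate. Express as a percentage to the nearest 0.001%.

EAR = (1 + 0.1052/4)^4 − 1 = 0.109423.
Solve (1 + r/52)^52 = 1.109423: r/52 = 1.109423^(1/52) − 1 = 0.001999, so r = 0.103944 = 10.394%.

10.394%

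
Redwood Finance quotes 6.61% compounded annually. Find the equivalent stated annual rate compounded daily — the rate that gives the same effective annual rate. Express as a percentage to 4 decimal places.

6.4013%

Compounded annually, EAR = nominal = 0.066100.
Solve (1 + r/365)^365 = 1.066100: r/365 = 1.066100^(1/365) − 1 = 0.000175, so r = 0.064013 = 6.4013%.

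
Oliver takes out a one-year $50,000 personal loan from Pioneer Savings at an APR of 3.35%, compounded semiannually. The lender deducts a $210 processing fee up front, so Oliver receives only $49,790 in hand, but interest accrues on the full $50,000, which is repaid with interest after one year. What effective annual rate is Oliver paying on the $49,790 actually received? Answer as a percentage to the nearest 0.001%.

3.814%

Amount owed after one year: 50,000 × (1 + 0.0335/2)^2 = 50,000 × 1.033781 = $51,689.03.
Effective rate on net proceeds: 51,689.03 / 49,790 − 1 = 0.038141 = 3.814%.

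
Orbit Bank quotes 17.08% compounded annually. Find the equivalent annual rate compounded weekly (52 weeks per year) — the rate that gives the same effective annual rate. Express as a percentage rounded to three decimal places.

Compounded annually, EAR = nominal = 0.170800.
Solve (1 + r/52)^52 = 1.170800: r/52 = 1.170800^(1/52) − 1 = 0.003037, so r = 0.157927 = 15.793%.

15.793%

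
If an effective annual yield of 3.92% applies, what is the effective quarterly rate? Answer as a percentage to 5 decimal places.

The per-quarter rate i satisfies (1 + i)^4 = 1 + 0.0392.
i = 1.0392^(1/4) − 1 = 0.0096591 = 0.96591%.

0.96591%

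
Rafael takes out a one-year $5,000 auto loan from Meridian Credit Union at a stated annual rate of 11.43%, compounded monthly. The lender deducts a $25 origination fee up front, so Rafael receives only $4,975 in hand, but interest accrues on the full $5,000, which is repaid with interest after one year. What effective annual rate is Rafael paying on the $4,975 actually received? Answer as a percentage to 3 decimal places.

Amount owed after one year: 5,000 × (1 + 0.1143/12)^12 = 5,000 × 1.120482 = $5,602.41.
Effective rate on net proceeds: 5,602.41 / 4,975 − 1 = 0.126113 = 12.611%.

12.611%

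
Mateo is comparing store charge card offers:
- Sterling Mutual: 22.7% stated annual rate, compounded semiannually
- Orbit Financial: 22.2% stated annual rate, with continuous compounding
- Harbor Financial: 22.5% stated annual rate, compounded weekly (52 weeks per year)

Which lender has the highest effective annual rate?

Sterling Mutual: (1 + 0.227/2)^2 − 1 = 23.988%
Orbit Financial: e^0.222 − 1 = 24.857%
Harbor Financial: (1 + 0.225/52)^52 − 1 = 25.172%
The highest effective annual rate is Harbor Financial at 25.172%.

Harbor Financial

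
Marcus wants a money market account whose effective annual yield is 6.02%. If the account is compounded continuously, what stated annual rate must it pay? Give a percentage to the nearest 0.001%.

Continuous: nominal r satisfies e^r − 1 = 0.0602.
r = ln(1 + 0.0602) = ln(1.0602) = 0.058458 = 5.846%.

5.846%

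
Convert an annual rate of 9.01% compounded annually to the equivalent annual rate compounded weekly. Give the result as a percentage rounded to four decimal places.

8.6341%

Compounded annually, EAR = nominal = 0.090100.
Solve (1 + r/52)^52 = 1.090100: r/52 = 1.090100^(1/52) − 1 = 0.001660, so r = 0.086341 = 8.6341%.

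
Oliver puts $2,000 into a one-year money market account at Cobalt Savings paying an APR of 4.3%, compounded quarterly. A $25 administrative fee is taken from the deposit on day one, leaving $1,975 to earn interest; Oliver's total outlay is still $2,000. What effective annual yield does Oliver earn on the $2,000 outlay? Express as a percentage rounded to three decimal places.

Value after one year: 1,975 × (1 + 0.043/4)^4 = 1,975 × 1.043698 = $2,061.30.
Effective yield on the $2,000 outlay: 2,061.30 / 2,000 − 1 = 0.030652 = 3.065%.

3.065%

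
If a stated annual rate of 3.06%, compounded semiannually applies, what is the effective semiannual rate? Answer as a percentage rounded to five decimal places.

With a nominal annual rate compounded semiannually, the periodic rate is the nominal rate divided by 2.
i = 0.0306 / 2 = 0.0153000 = 1.53000%.

1.53000%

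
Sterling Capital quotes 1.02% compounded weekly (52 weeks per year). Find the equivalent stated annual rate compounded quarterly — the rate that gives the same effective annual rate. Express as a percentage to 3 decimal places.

1.021%

EAR = (1 + 0.0102/52)^52 − 1 = 0.010251.
Solve (1 + r/4)^4 = 1.010251: r/4 = 1.010251^(1/4) − 1 = 0.002553, so r = 0.010212 = 1.021%.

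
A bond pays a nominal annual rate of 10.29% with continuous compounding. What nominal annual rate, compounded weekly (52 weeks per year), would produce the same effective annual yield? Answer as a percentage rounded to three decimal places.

EAR under continuous compounding: e^0.1029 − 1 = 0.108381.
Solve (1 + r/52)^52 = 1.108381: r/52 = 1.108381^(1/52) − 1 = 0.001981, so r = 0.103002 = 10.300%.

10.300%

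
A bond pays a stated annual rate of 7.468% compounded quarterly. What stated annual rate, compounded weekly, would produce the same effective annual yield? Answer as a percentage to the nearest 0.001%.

EAR = (1 + 0.07468/4)^4 − 1 = 0.076798.
Solve (1 + r/52)^52 = 1.076798: r/52 = 1.076798^(1/52) − 1 = 0.001424, so r = 0.074044 = 7.404%.

7.404%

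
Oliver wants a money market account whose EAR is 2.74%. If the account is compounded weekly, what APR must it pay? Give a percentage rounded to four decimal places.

(1 + r/52)^52 − 1 = 0.0274, so 1 + r/52 = 1.0274^(1/52).
r/52 = 0.000520, so r = 0.027038 = 2.7038%.

2.7038%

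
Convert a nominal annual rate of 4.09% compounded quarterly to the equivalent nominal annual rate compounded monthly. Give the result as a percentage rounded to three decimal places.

EAR = (1 + 0.0409/4)^4 − 1 = 0.041532.
Solve (1 + r/12)^12 = 1.041532: r/12 = 1.041532^(1/12) − 1 = 0.003397, so r = 0.040761 = 4.076%.

4.076%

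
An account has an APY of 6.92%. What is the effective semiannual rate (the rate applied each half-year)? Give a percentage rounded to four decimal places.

3.4021%

The per-half-year rate i satisfies (1 + i)^2 = 1 + 0.0692.
i = 1.0692^(1/2) − 1 = 0.0340213 = 3.4021%.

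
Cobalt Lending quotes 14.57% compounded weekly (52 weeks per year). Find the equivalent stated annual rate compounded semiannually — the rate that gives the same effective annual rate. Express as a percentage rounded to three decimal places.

EAR = (1 + 0.1457/52)^52 − 1 = 0.156613.
Solve (1 + r/2)^2 = 1.156613: r/2 = 1.156613^(1/2) − 1 = 0.075460, so r = 0.150919 = 15.092%.

15.092%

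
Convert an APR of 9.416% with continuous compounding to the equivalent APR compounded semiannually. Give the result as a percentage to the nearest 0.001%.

9.641%

EAR under continuous compounding: e^0.09416 − 1 = 0.098736.
Solve (1 + r/2)^2 = 1.098736: r/2 = 1.098736^(1/2) − 1 = 0.048206, so r = 0.096412 = 9.641%.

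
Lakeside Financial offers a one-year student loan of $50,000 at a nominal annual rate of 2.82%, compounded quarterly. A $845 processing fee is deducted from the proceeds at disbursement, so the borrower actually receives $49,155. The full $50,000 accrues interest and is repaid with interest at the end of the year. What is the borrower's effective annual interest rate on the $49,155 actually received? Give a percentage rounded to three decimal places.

4.618%

Amount owed after one year: 50,000 × (1 + 0.0282/4)^4 = 50,000 × 1.028500 = $51,424.98.
Effective rate on net proceeds: 51,424.98 / 49,155 − 1 = 0.046180 = 4.618%.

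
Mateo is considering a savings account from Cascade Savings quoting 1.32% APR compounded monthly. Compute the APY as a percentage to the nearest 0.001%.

1.328%

EAR = (1 + 0.0132/12)^12 − 1.
= (1 + 0.001100)^12 − 1 = 1.013280 − 1 = 1.328%.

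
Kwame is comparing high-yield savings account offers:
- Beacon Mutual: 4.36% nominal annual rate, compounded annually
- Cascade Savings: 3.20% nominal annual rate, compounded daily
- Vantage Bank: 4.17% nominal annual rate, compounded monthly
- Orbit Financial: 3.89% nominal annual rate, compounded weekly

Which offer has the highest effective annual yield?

Beacon Mutual: compounded annually, EAR = 4.360%
Cascade Savings: (1 + 0.0320/365)^365 − 1 = 3.252%
Vantage Bank: (1 + 0.0417/12)^12 − 1 = 4.251%
Orbit Financial: (1 + 0.0389/52)^52 − 1 = 3.965%
The highest effective annual rate is Beacon Mutual at 4.360%.

Beacon Mutual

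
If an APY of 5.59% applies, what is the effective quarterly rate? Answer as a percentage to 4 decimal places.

The per-quarter rate i satisfies (1 + i)^4 = 1 + 0.0559.
i = 1.0559^(1/4) − 1 = 0.0136912 = 1.3691%.

1.3691%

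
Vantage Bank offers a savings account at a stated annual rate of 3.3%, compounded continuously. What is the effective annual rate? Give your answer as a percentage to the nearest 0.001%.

With continuous compounding, EAR = e^0.033 − 1.
e^0.033 = 1.033551, so EAR = 0.033551 = 3.355%.

3.355%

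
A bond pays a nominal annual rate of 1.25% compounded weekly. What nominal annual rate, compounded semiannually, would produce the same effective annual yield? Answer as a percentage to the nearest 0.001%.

EAR = (1 + 0.0125/52)^52 − 1 = 0.012577.
Solve (1 + r/2)^2 = 1.012577: r/2 = 1.012577^(1/2) − 1 = 0.006269, so r = 0.012538 = 1.254%.

1.254%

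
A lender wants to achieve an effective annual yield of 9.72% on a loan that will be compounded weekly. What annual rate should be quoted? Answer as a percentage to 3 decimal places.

(1 + r/52)^52 − 1 = 0.0972, so 1 + r/52 = 1.0972^(1/52).
r/52 = 0.001785, so r = 0.092844 = 9.284%.

9.284%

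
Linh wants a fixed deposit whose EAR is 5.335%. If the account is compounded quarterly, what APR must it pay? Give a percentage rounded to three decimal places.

(1 + r/4)^4 − 1 = 0.05335, so 1 + r/4 = 1.05335^(1/4).
r/4 = 0.013079, so r = 0.052315 = 5.231%.

5.231%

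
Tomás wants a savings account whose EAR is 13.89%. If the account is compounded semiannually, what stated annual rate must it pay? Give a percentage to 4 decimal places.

(1 + r/2)^2 − 1 = 0.1389, so 1 + r/2 = 1.1389^(1/2).
r/2 = 0.067193, so r = 0.134385 = 13.4385%.

13.4385%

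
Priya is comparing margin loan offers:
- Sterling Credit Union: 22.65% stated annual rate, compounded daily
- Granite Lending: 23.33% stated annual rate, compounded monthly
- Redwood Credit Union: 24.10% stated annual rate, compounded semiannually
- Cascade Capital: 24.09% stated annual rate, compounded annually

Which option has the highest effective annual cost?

Granite Lending

Sterling Credit Union: (1 + 0.2265/365)^365 − 1 = 25.411%
Granite Lending: (1 + 0.2333/12)^12 − 1 = 25.994%
Redwood Credit Union: (1 + 0.2410/2)^2 − 1 = 25.552%
Cascade Capital: compounded annually, EAR = 24.090%
The highest effective annual rate is Granite Lending at 25.994%.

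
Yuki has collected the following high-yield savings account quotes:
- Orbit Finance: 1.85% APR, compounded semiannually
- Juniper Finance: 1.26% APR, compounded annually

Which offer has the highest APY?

Orbit Finance: (1 + 0.0185/2)^2 − 1 = 1.859%
Juniper Finance: compounded annually, EAR = 1.260%
The highest effective annual rate is Orbit Finance at 1.859%.

Orbit Finance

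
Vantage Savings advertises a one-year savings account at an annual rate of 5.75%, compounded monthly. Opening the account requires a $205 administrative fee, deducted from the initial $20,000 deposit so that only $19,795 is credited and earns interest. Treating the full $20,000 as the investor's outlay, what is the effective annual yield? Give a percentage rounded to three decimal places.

4.818%

Value after one year: 19,795 × (1 + 0.0575/12)^12 = 19,795 × 1.059040 = $20,963.69.
Effective yield on the $20,000 outlay: 20,963.69 / 20,000 − 1 = 0.048185 = 4.818%.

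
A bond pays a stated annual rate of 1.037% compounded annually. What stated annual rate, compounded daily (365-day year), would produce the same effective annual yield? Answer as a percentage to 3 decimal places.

1.032%

Compounded annually, EAR = nominal = 0.010370.
Solve (1 + r/365)^365 = 1.010370: r/365 = 1.010370^(1/365) − 1 = 0.000028, so r = 0.010317 = 1.032%.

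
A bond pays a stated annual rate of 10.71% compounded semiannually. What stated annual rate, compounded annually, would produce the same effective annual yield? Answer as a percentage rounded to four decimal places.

EAR = (1 + 0.1071/2)^2 − 1 = 0.109968.
Compounded annually, the equivalent nominal rate is the EAR itself: 10.9968%.

10.9968%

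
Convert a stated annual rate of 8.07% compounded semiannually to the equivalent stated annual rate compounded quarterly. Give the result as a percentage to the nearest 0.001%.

EAR = (1 + 0.0807/2)^2 − 1 = 0.082328.
Solve (1 + r/4)^4 = 1.082328: r/4 = 1.082328^(1/4) − 1 = 0.019975, so r = 0.079902 = 7.990%.

7.990%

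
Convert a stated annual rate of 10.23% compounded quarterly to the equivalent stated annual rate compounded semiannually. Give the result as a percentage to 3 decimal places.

10.361%

EAR = (1 + 0.1023/4)^4 − 1 = 0.106292.
Solve (1 + r/2)^2 = 1.106292: r/2 = 1.106292^(1/2) − 1 = 0.051804, so r = 0.103608 = 10.361%.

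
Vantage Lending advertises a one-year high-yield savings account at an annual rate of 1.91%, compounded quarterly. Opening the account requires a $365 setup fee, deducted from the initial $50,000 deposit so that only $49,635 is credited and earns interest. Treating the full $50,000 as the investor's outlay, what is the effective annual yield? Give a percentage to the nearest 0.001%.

Value after one year: 49,635 × (1 + 0.0191/4)^4 = 49,635 × 1.019237 = $50,589.84.
Effective yield on the $50,000 outlay: 50,589.84 / 50,000 − 1 = 0.011797 = 1.180%.

1.180%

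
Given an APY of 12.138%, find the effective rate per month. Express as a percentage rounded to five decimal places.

The per-month rate i satisfies (1 + i)^12 = 1 + 0.12138.
i = 1.12138^(1/12) − 1 = 0.0095924 = 0.95924%.

0.95924%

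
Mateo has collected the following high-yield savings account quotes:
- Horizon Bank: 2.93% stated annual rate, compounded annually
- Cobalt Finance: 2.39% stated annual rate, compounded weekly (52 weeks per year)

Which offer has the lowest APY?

Horizon Bank: compounded annually, EAR = 2.930%
Cobalt Finance: (1 + 0.0239/52)^52 − 1 = 2.418%
The lowest effective annual rate is Cobalt Finance at 2.418%.

Cobalt Finance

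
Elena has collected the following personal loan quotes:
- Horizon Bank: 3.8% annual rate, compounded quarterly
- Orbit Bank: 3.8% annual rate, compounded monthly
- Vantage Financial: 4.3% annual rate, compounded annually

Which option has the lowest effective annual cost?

Horizon Bank: (1 + 0.038/4)^4 − 1 = 3.854%
Orbit Bank: (1 + 0.038/12)^12 − 1 = 3.867%
Vantage Financial: compounded annually, EAR = 4.300%
The lowest effective annual rate is Horizon Bank at 3.854%.

Horizon Bank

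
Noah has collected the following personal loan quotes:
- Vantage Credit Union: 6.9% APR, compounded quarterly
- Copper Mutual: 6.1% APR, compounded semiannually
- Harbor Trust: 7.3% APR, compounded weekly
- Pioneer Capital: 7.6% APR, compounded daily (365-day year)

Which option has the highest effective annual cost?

Vantage Credit Union: (1 + 0.069/4)^4 − 1 = 7.081%
Copper Mutual: (1 + 0.061/2)^2 − 1 = 6.193%
Harbor Trust: (1 + 0.073/52)^52 − 1 = 7.568%
Pioneer Capital: (1 + 0.076/365)^365 − 1 = 7.895%
The highest effective annual rate is Pioneer Capital at 7.895%.

Pioneer Capital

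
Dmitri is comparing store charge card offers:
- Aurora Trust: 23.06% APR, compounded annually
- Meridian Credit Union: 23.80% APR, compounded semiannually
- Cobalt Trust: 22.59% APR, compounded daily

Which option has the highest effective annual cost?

Aurora Trust: compounded annually, EAR = 23.060%
Meridian Credit Union: (1 + 0.2380/2)^2 − 1 = 25.216%
Cobalt Trust: (1 + 0.2259/365)^365 − 1 = 25.336%
The highest effective annual rate is Cobalt Trust at 25.336%.

Cobalt Trust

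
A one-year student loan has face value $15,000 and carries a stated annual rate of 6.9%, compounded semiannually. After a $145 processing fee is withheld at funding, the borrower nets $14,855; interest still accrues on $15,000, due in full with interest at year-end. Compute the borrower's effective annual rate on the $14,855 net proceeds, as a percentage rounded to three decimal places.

8.064%

Amount owed after one year: 15,000 × (1 + 0.069/2)^2 = 15,000 × 1.070190 = $16,052.85.
Effective rate on net proceeds: 16,052.85 / 14,855 − 1 = 0.080636 = 8.064%.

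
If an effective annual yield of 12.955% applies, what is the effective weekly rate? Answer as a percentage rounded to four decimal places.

0.2345%

The per-week rate i satisfies (1 + i)^52 = 1 + 0.12955.
i = 1.12955^(1/52) − 1 = 0.0023454 = 0.2345%.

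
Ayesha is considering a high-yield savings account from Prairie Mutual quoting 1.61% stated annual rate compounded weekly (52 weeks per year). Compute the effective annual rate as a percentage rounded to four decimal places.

1.6228%

EAR = (1 + 0.0161/52)^52 − 1.
= (1 + 0.000310)^52 − 1 = 1.016228 − 1 = 1.6228%.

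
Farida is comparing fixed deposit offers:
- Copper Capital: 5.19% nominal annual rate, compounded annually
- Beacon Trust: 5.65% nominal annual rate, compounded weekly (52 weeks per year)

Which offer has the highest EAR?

Beacon Trust

Copper Capital: compounded annually, EAR = 5.190%
Beacon Trust: (1 + 0.0565/52)^52 − 1 = 5.809%
The highest effective annual rate is Beacon Trust at 5.809%.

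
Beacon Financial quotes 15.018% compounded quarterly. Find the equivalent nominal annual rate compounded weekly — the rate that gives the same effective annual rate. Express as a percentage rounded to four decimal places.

14.7639%

EAR = (1 + 0.15018/4)^4 − 1 = 0.158851.
Solve (1 + r/52)^52 = 1.158851: r/52 = 1.158851^(1/52) − 1 = 0.002839, so r = 0.147639 = 14.7639%.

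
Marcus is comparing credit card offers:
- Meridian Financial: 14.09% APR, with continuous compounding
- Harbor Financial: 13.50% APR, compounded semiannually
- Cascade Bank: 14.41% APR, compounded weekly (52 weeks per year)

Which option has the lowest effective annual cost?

Harbor Financial

Meridian Financial: e^0.1409 − 1 = 15.131%
Harbor Financial: (1 + 0.1350/2)^2 − 1 = 13.956%
Cascade Bank: (1 + 0.1441/52)^52 − 1 = 15.477%
The lowest effective annual rate is Harbor Financial at 13.956%.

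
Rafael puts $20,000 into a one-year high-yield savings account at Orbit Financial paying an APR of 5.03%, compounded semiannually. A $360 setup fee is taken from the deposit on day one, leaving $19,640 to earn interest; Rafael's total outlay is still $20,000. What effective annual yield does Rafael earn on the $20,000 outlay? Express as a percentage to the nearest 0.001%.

3.202%

Value after one year: 19,640 × (1 + 0.0503/2)^2 = 19,640 × 1.050933 = $20,640.31.
Effective yield on the $20,000 outlay: 20,640.31 / 20,000 − 1 = 0.032016 = 3.202%.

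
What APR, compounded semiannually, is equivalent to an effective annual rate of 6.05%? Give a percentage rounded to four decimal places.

(1 + r/2)^2 − 1 = 0.0605, so 1 + r/2 = 1.0605^(1/2).
r/2 = 0.029806, so r = 0.059612 = 5.9612%.

5.9612%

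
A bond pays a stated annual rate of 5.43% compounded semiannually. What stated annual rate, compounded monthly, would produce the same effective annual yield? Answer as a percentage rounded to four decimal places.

5.3696%

EAR = (1 + 0.0543/2)^2 − 1 = 0.055037.
Solve (1 + r/12)^12 = 1.055037: r/12 = 1.055037^(1/12) − 1 = 0.004475, so r = 0.053696 = 5.3696%.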